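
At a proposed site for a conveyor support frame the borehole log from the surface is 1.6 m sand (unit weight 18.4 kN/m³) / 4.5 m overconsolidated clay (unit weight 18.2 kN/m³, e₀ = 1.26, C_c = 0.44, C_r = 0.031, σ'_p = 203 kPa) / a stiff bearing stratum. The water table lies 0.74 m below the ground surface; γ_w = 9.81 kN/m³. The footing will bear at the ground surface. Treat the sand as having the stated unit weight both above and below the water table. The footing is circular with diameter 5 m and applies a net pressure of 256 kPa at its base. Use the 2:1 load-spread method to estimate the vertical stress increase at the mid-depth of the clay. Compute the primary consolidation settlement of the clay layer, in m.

Mid-depth of clay below the ground surface: z = 1.6 + 4.5/2 = 3.85 m.
Total vertical stress at mid-clay: σ_v = 18.4×1.6 + 18.2×2.25 = 70.39 kPa.
Pore pressure: u = 9.81×(3.85 − 0.74) = 30.509 kPa.
Initial effective stress: σ'_0 = σ_v − u = 70.39 − 30.509 = 39.881 kPa.
Stress increase at mid-clay by the 2:1 spreading method:
Δσ ≈ qD²/(D+z)² = 256×5²/(5+3.85)² = 81.713 kPa
Final effective stress: σ'_f = 39.881 + 81.713 = 121.59 kPa.
σ'_f = 121.59 ≤ σ'_p = 203 kPa, so the clay remains overconsolidated and only the recompression index applies:
S_c = C_r·H/(1+e₀)·log₁₀(σ'_f/σ'_0) = 0.031×4.5/2.26×log₁₀(121.59/39.881)
    = 0.061727 × 0.48413 = 0.02988 m

S_c ≈ 0.0299 m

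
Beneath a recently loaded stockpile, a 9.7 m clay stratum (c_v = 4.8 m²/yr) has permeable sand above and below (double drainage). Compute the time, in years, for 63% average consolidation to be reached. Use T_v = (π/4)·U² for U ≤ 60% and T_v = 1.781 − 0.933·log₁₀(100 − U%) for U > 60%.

Drainage path length: H_d = H/2 = 4.85 m (double drainage).
U > 60%: T_v = 1.781 − 0.933·log₁₀(100 − 63) = 0.31787.
t = T_v·H_d²/c_v = 0.31787×4.85²/4.8 = 1.558 years.

t ≈ 1.56 years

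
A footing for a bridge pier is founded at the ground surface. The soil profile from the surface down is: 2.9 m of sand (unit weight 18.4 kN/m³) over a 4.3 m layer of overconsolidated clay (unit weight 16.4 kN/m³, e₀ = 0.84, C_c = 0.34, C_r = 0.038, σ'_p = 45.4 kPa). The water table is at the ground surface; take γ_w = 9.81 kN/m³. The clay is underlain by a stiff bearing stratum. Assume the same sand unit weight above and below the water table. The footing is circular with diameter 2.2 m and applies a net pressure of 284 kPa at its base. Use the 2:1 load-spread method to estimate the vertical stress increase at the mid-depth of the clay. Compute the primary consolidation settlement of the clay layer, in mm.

Mid-depth of clay below the ground surface: z = 2.9 + 4.3/2 = 5.05 m.
Total vertical stress at mid-clay: σ_v = 18.4×2.9 + 16.4×2.15 = 88.62 kPa.
Pore pressure: u = 9.81×(5.05 − 0) = 49.541 kPa.
Initial effective stress: σ'_0 = σ_v − u = 88.62 − 49.541 = 39.079 kPa.
Stress increase at mid-clay by the 2:1 spreading method:
Δσ ≈ qD²/(D+z)² = 284×2.2²/(2.2+5.05)² = 26.151 kPa
Final effective stress: σ'_f = 39.079 + 26.151 = 65.23 kPa.
σ'_f = 65.23 > σ'_p = 45.4 kPa, so the stress path crosses the preconsolidation pressure — recompression up to σ'_p, then virgin compression beyond:
S_c = H/(1+e₀)·[C_r·log₁₀(σ'_p/σ'_0) + C_c·log₁₀(σ'_f/σ'_p)]
    = 4.3/1.84 × [0.038×log₁₀(45.4/39.079) + 0.34×log₁₀(65.23/45.4)]
    = 2.337 × [0.0024743 + 0.053513] = 0.1308 m

S_c ≈ 131 mm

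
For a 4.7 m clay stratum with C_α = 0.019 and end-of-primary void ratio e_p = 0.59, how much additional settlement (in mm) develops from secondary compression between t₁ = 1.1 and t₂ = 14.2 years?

Secondary compression: S_s = C_α·H/(1+e_p)·log₁₀(t₂/t₁)
S_s = 0.019×4.7/(1+0.59)×log₁₀(14.2/1.1)
    = 0.05616 × 1.111 = 0.06239 m

S_s ≈ 62.4 mm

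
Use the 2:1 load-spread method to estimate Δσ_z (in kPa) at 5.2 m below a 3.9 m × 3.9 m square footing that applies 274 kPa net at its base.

Δσ_z ≈ 50.3 kPa

By the 2:1 method the load spreads at 1 horizontal : 2 vertical, so at depth z the loaded area has grown by z in each plan dimension:
Δσ = qBL/((B+z)(L+z)) = 274×3.9×3.9/((3.9+5.2)(3.9+5.2)) = 50.327 kPa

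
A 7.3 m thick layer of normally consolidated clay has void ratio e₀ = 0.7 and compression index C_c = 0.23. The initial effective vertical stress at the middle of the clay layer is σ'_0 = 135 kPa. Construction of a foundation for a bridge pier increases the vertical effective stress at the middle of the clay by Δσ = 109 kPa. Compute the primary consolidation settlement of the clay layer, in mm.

S_c ≈ 254 mm

Final effective stress: σ'_f = σ'_0 + Δσ = 135 + 109 = 244 kPa.
Normally consolidated clay, so the full stress increment lies on the virgin compression line:
S_c = C_c·H/(1+e₀)·log₁₀(σ'_f/σ'_0) = 0.23×7.3/(1+0.7)×log₁₀(244/135)
    = 0.98765 × 0.25706 = 0.2539 m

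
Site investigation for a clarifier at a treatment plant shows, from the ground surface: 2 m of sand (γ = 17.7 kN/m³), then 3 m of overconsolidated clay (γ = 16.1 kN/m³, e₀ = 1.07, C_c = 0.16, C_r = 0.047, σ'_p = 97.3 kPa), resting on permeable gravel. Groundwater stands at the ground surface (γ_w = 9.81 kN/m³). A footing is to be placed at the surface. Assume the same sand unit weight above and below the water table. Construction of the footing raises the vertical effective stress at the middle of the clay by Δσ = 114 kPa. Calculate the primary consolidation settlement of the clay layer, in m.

S_c ≈ 0.076 m

Mid-depth of clay below the ground surface: z = 2 + 3/2 = 3.5 m.
Total vertical stress at mid-clay: σ_v = 17.7×2 + 16.1×1.5 = 59.55 kPa.
Pore pressure: u = 9.81×(3.5 − 0) = 34.335 kPa.
Initial effective stress: σ'_0 = σ_v − u = 59.55 − 34.335 = 25.215 kPa.
Final effective stress: σ'_f = 25.215 + 114 = 139.22 kPa.
σ'_f = 139.22 > σ'_p = 97.3 kPa, so the stress path crosses the preconsolidation pressure — recompression up to σ'_p, then virgin compression beyond:
S_c = H/(1+e₀)·[C_r·log₁₀(σ'_p/σ'_0) + C_c·log₁₀(σ'_f/σ'_p)]
    = 3/2.07 × [0.047×log₁₀(97.3/25.215) + 0.16×log₁₀(139.22/97.3)]
    = 1.4493 × [0.027563 + 0.024894] = 0.07603 m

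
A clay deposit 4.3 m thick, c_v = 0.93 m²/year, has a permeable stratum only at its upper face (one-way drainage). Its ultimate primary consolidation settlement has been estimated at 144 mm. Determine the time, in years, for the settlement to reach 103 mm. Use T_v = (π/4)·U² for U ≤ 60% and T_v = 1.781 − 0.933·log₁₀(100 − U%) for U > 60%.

t ≈ 8.43 years

Drainage path length: H_d = H = 4.3 m (single drainage).
U = S(t)/S_ult = 103/144 = 0.7153.
U > 60%: T_v = 1.781 − 0.933·log₁₀(100 − 71.528) = 0.42402.
t = T_v·H_d²/c_v = 0.42402×4.3²/0.93 = 8.43 years.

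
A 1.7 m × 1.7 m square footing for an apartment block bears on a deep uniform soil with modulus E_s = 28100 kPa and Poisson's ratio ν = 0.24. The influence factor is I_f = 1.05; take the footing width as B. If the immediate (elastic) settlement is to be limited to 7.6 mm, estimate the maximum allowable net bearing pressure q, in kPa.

q ≈ 127 kPa

S_e = q·B·(1−ν²)/E_s · I_f  ⇒  q = S_e·E_s / (B·(1−ν²)·I_f).
q = 0.0076 × 28100 / (1.7 × 0.9424 × 1.05) = 127 kPa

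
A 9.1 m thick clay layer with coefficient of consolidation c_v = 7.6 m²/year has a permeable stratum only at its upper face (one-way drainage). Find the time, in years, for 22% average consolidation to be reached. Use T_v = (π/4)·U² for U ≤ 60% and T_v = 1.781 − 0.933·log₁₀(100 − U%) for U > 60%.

t ≈ 0.414 years

Drainage path length: H_d = H = 9.1 m (single drainage).
U ≤ 60%: T_v = (π/4)·U² = (π/4)×0.22² = 0.038013.
t = T_v·H_d²/c_v = 0.038013×9.1²/7.6 = 0.4142 years.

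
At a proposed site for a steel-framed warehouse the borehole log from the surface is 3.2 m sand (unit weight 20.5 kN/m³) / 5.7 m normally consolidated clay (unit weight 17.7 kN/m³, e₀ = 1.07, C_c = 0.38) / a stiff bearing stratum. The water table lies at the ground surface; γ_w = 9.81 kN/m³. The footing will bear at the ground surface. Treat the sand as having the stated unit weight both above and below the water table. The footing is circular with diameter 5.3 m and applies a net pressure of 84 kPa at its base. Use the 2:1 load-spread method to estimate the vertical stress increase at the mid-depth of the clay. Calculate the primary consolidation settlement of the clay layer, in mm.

S_c ≈ 127 mm

Mid-depth of clay below the ground surface: z = 3.2 + 5.7/2 = 6.05 m.
Total vertical stress at mid-clay: σ_v = 20.5×3.2 + 17.7×2.85 = 116.05 kPa.
Pore pressure: u = 9.81×(6.05 − 0) = 59.351 kPa.
Initial effective stress: σ'_0 = σ_v − u = 116.05 − 59.351 = 56.699 kPa.
Stress increase at mid-clay by the 2:1 spreading method:
Δσ ≈ qD²/(D+z)² = 84×5.3²/(5.3+6.05)² = 18.316 kPa
Final effective stress: σ'_f = σ'_0 + Δσ = 56.699 + 18.316 = 75.015 kPa.
Normally consolidated clay, so the full stress increment lies on the virgin compression line:
S_c = C_c·H/(1+e₀)·log₁₀(σ'_f/σ'_0) = 0.38×5.7/(1+1.07)×log₁₀(75.015/56.699)
    = 1.0464 × 0.12157 = 0.1272 m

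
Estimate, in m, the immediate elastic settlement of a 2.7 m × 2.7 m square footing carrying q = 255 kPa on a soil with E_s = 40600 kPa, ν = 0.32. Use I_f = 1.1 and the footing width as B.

S_e ≈ 0.0167 m

Immediate (elastic) settlement: S_e = q·B·(1−ν²)/E_s · I_f.
S_e = 255 × 2.7 × (1 − 0.32²) / 40600 × 1.1
    = 255 × 2.7 × 0.8976 / 40600 × 1.1
    = 0.01674 m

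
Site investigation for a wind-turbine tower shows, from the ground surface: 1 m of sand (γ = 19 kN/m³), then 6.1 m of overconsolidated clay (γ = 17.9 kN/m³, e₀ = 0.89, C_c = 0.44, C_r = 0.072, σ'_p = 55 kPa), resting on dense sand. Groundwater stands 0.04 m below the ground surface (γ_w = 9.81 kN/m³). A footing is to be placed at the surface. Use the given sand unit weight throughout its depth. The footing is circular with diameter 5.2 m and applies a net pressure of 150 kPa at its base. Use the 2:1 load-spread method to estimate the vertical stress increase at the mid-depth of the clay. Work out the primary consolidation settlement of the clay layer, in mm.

Mid-depth of clay below the ground surface: z = 1 + 6.1/2 = 4.05 m.
Total vertical stress at mid-clay: σ_v = 19×1 + 17.9×3.05 = 73.595 kPa.
Pore pressure: u = 9.81×(4.05 − 0.04) = 39.338 kPa.
Initial effective stress: σ'_0 = σ_v − u = 73.595 − 39.338 = 34.257 kPa.
Stress increase at mid-clay by the 2:1 spreading method:
Δσ ≈ qD²/(D+z)² = 150×5.2²/(5.2+4.05)² = 47.404 kPa
Final effective stress: σ'_f = 34.257 + 47.404 = 81.661 kPa.
σ'_f = 81.661 > σ'_p = 55 kPa, so the stress path crosses the preconsolidation pressure — recompression up to σ'_p, then virgin compression beyond:
S_c = H/(1+e₀)·[C_r·log₁₀(σ'_p/σ'_0) + C_c·log₁₀(σ'_f/σ'_p)]
    = 6.1/1.89 × [0.072×log₁₀(55/34.257) + 0.44×log₁₀(81.661/55)]
    = 3.2275 × [0.014804 + 0.075527] = 0.2915 m

S_c ≈ 292 mm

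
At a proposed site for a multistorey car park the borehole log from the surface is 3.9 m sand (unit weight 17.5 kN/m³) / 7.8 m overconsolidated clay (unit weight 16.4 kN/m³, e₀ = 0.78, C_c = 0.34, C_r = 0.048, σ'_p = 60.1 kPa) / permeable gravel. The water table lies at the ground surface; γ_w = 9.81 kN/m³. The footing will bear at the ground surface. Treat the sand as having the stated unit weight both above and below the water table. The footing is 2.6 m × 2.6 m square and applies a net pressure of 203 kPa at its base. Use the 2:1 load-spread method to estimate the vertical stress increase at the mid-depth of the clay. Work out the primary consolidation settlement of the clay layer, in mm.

Mid-depth of clay below the ground surface: z = 3.9 + 7.8/2 = 7.8 m.
Total vertical stress at mid-clay: σ_v = 17.5×3.9 + 16.4×3.9 = 132.21 kPa.
Pore pressure: u = 9.81×(7.8 − 0) = 76.518 kPa.
Initial effective stress: σ'_0 = σ_v − u = 132.21 − 76.518 = 55.692 kPa.
Stress increase at mid-clay by the 2:1 spreading method:
Δσ = qBL/((B+z)(L+z)) = 203×2.6×2.6/((2.6+7.8)(2.6+7.8)) = 12.688 kPa
Final effective stress: σ'_f = 55.692 + 12.688 = 68.38 kPa.
σ'_f = 68.38 > σ'_p = 60.1 kPa, so the stress path crosses the preconsolidation pressure — recompression up to σ'_p, then virgin compression beyond:
S_c = H/(1+e₀)·[C_r·log₁₀(σ'_p/σ'_0) + C_c·log₁₀(σ'_f/σ'_p)]
    = 7.8/1.78 × [0.048×log₁₀(60.1/55.692) + 0.34×log₁₀(68.38/60.1)]
    = 4.382 × [0.0015879 + 0.019059] = 0.09047 m

S_c ≈ 90.5 mm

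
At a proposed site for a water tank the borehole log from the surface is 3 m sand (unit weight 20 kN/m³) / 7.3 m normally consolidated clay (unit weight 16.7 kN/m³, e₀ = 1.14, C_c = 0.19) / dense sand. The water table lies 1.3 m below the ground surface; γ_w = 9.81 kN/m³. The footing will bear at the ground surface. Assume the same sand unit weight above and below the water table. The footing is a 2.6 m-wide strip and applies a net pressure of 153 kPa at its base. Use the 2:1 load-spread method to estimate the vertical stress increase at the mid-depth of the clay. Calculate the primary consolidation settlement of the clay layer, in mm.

Mid-depth of clay below the ground surface: z = 3 + 7.3/2 = 6.65 m.
Total vertical stress at mid-clay: σ_v = 20×3 + 16.7×3.65 = 120.95 kPa.
Pore pressure: u = 9.81×(6.65 − 1.3) = 52.483 kPa.
Initial effective stress: σ'_0 = σ_v − u = 120.95 − 52.483 = 68.467 kPa.
Stress increase at mid-clay by the 2:1 spreading method:
Δσ = qB/(B+z) = 153×2.6/(2.6+6.65) = 43.005 kPa
Final effective stress: σ'_f = σ'_0 + Δσ = 68.467 + 43.005 = 111.47 kPa.
Normally consolidated clay, so the full stress increment lies on the virgin compression line:
S_c = C_c·H/(1+e₀)·log₁₀(σ'_f/σ'_0) = 0.19×7.3/(1+1.14)×log₁₀(111.47/68.467)
    = 0.64813 × 0.21168 = 0.1372 m

S_c ≈ 137 mm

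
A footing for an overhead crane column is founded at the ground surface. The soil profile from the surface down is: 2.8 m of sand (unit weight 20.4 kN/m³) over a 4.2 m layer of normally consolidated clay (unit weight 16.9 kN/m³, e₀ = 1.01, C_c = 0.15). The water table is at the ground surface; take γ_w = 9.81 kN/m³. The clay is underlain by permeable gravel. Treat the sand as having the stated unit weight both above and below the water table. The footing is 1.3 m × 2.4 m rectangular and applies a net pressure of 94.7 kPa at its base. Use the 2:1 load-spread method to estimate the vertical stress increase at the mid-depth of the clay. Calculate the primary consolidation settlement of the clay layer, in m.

Mid-depth of clay below the ground surface: z = 2.8 + 4.2/2 = 4.9 m.
Total vertical stress at mid-clay: σ_v = 20.4×2.8 + 16.9×2.1 = 92.61 kPa.
Pore pressure: u = 9.81×(4.9 − 0) = 48.069 kPa.
Initial effective stress: σ'_0 = σ_v − u = 92.61 − 48.069 = 44.541 kPa.
Stress increase at mid-clay by the 2:1 spreading method:
Δσ = qBL/((B+z)(L+z)) = 94.7×1.3×2.4/((1.3+4.9)(2.4+4.9)) = 6.5281 kPa
Final effective stress: σ'_f = σ'_0 + Δσ = 44.541 + 6.5281 = 51.069 kPa.
Normally consolidated clay, so the full stress increment lies on the virgin compression line:
S_c = C_c·H/(1+e₀)·log₁₀(σ'_f/σ'_0) = 0.15×4.2/(1+1.01)×log₁₀(51.069/44.541)
    = 0.31343 × 0.059397 = 0.01862 m

S_c ≈ 0.0186 m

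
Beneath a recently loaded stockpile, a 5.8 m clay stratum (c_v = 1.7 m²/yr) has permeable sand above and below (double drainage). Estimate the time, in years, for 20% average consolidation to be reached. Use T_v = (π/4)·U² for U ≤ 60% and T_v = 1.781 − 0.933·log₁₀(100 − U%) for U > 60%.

Drainage path length: H_d = H/2 = 2.9 m (double drainage).
U ≤ 60%: T_v = (π/4)·U² = (π/4)×0.2² = 0.031416.
t = T_v·H_d²/c_v = 0.031416×2.9²/1.7 = 0.1554 years.

t ≈ 0.155 years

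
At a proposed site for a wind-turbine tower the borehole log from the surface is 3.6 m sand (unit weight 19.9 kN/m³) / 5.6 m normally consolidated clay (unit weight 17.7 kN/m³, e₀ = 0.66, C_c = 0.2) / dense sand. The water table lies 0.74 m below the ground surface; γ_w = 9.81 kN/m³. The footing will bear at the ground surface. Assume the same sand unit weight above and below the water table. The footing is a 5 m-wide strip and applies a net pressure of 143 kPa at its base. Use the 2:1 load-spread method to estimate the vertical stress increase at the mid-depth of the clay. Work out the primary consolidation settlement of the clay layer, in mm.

Mid-depth of clay below the ground surface: z = 3.6 + 5.6/2 = 6.4 m.
Total vertical stress at mid-clay: σ_v = 19.9×3.6 + 17.7×2.8 = 121.2 kPa.
Pore pressure: u = 9.81×(6.4 − 0.74) = 55.525 kPa.
Initial effective stress: σ'_0 = σ_v − u = 121.2 − 55.525 = 65.675 kPa.
Stress increase at mid-clay by the 2:1 spreading method:
Δσ = qB/(B+z) = 143×5/(5+6.4) = 62.719 kPa
Final effective stress: σ'_f = σ'_0 + Δσ = 65.675 + 62.719 = 128.39 kPa.
Normally consolidated clay, so the full stress increment lies on the virgin compression line:
S_c = C_c·H/(1+e₀)·log₁₀(σ'_f/σ'_0) = 0.2×5.6/(1+0.66)×log₁₀(128.39/65.675)
    = 0.6747 × 0.29113 = 0.1964 m

S_c ≈ 196 mm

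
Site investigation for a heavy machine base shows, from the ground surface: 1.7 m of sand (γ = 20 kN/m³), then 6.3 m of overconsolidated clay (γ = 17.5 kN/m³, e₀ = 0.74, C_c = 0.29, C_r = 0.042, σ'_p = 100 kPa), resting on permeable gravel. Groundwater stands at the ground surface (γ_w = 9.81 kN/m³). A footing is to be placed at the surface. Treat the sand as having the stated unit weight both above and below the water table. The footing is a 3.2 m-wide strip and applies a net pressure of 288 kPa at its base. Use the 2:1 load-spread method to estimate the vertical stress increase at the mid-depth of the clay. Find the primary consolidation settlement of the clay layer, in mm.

Mid-depth of clay below the ground surface: z = 1.7 + 6.3/2 = 4.85 m.
Total vertical stress at mid-clay: σ_v = 20×1.7 + 17.5×3.15 = 89.125 kPa.
Pore pressure: u = 9.81×(4.85 − 0) = 47.578 kPa.
Initial effective stress: σ'_0 = σ_v − u = 89.125 − 47.578 = 41.547 kPa.
Stress increase at mid-clay by the 2:1 spreading method:
Δσ = qB/(B+z) = 288×3.2/(3.2+4.85) = 114.48 kPa
Final effective stress: σ'_f = 41.547 + 114.48 = 156.03 kPa.
σ'_f = 156.03 > σ'_p = 100 kPa, so the stress path crosses the preconsolidation pressure — recompression up to σ'_p, then virgin compression beyond:
S_c = H/(1+e₀)·[C_r·log₁₀(σ'_p/σ'_0) + C_c·log₁₀(σ'_f/σ'_p)]
    = 6.3/1.74 × [0.042×log₁₀(100/41.547) + 0.29×log₁₀(156.03/100)]
    = 3.6207 × [0.016021 + 0.05603] = 0.2609 m

S_c ≈ 261 mm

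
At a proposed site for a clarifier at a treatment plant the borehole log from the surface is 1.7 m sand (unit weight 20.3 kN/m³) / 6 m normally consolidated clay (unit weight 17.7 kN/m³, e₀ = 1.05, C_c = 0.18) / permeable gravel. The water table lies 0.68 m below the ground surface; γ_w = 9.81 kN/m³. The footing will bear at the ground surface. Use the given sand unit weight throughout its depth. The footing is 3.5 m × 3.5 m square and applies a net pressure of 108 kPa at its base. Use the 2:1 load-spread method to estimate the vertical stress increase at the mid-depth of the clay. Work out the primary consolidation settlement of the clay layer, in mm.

Mid-depth of clay below the ground surface: z = 1.7 + 6/2 = 4.7 m.
Total vertical stress at mid-clay: σ_v = 20.3×1.7 + 17.7×3 = 87.61 kPa.
Pore pressure: u = 9.81×(4.7 − 0.68) = 39.436 kPa.
Initial effective stress: σ'_0 = σ_v − u = 87.61 − 39.436 = 48.174 kPa.
Stress increase at mid-clay by the 2:1 spreading method:
Δσ = qBL/((B+z)(L+z)) = 108×3.5×3.5/((3.5+4.7)(3.5+4.7)) = 19.676 kPa
Final effective stress: σ'_f = σ'_0 + Δσ = 48.174 + 19.676 = 67.85 kPa.
Normally consolidated clay, so the full stress increment lies on the virgin compression line:
S_c = C_c·H/(1+e₀)·log₁₀(σ'_f/σ'_0) = 0.18×6/(1+1.05)×log₁₀(67.85/48.174)
    = 0.52683 × 0.14874 = 0.07836 m

S_c ≈ 78.4 mm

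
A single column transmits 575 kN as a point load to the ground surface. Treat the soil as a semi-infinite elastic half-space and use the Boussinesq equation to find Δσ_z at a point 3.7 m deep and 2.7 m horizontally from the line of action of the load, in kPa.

Boussinesq vertical stress below a point load on an elastic half-space:
Δσ_z = 3P/(2πz²) · [1 + (r/z)²]^(−5/2)
r/z = 2.7/3.7 = 0.72973; [1+(r/z)²]^(−5/2) = 0.34395.
Δσ_z = 3×575/(2π×3.7²) × 0.34395 = 20.054 × 0.34395 = 6.898 kPa

Δσ_z ≈ 6.9 kPa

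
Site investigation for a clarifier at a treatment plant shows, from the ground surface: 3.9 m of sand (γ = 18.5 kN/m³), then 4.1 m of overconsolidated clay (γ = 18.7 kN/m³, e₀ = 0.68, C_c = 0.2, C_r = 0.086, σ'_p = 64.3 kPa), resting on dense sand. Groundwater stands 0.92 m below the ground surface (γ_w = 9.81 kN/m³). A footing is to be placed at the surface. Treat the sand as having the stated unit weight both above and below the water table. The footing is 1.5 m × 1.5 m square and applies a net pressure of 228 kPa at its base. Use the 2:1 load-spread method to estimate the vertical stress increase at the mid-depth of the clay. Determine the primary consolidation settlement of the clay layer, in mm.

Mid-depth of clay below the ground surface: z = 3.9 + 4.1/2 = 5.95 m.
Total vertical stress at mid-clay: σ_v = 18.5×3.9 + 18.7×2.05 = 110.48 kPa.
Pore pressure: u = 9.81×(5.95 − 0.92) = 49.344 kPa.
Initial effective stress: σ'_0 = σ_v − u = 110.48 − 49.344 = 61.136 kPa.
Stress increase at mid-clay by the 2:1 spreading method:
Δσ = qBL/((B+z)(L+z)) = 228×1.5×1.5/((1.5+5.95)(1.5+5.95)) = 9.2428 kPa
Final effective stress: σ'_f = 61.136 + 9.2428 = 70.379 kPa.
σ'_f = 70.379 > σ'_p = 64.3 kPa, so the stress path crosses the preconsolidation pressure — recompression up to σ'_p, then virgin compression beyond:
S_c = H/(1+e₀)·[C_r·log₁₀(σ'_p/σ'_0) + C_c·log₁₀(σ'_f/σ'_p)]
    = 4.1/1.68 × [0.086×log₁₀(64.3/61.136) + 0.2×log₁₀(70.379/64.3)]
    = 2.4405 × [0.0018846 + 0.0078464] = 0.02375 m

S_c ≈ 23.7 mm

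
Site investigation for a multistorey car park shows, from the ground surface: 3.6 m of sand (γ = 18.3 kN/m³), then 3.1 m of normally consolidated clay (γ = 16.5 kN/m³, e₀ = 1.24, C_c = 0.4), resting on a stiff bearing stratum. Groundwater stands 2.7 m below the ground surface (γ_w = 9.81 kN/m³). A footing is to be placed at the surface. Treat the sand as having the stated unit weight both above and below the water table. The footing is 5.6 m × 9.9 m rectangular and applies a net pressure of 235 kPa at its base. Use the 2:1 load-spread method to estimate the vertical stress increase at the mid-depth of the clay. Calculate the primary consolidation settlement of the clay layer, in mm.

S_c ≈ 189 mm

Mid-depth of clay below the ground surface: z = 3.6 + 3.1/2 = 5.15 m.
Total vertical stress at mid-clay: σ_v = 18.3×3.6 + 16.5×1.55 = 91.455 kPa.
Pore pressure: u = 9.81×(5.15 − 2.7) = 24.035 kPa.
Initial effective stress: σ'_0 = σ_v − u = 91.455 − 24.035 = 67.42 kPa.
Stress increase at mid-clay by the 2:1 spreading method:
Δσ = qBL/((B+z)(L+z)) = 235×5.6×9.9/((5.6+5.15)(9.9+5.15)) = 80.528 kPa
Final effective stress: σ'_f = σ'_0 + Δσ = 67.42 + 80.528 = 147.95 kPa.
Normally consolidated clay, so the full stress increment lies on the virgin compression line:
S_c = C_c·H/(1+e₀)·log₁₀(σ'_f/σ'_0) = 0.4×3.1/(1+1.24)×log₁₀(147.95/67.42)
    = 0.55357 × 0.34133 = 0.189 m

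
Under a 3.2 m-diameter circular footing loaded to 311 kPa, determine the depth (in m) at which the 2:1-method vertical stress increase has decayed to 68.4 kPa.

z ≈ 3.62 m

2:1 spreading — at depth z the loaded area has grown by z in each plan dimension:
qD²/(D+z)² = Δσ_z ⇒ z = D(√(q/Δσ_z) − 1) = 3.2×(√(311/68.4) − 1) = 3.623 m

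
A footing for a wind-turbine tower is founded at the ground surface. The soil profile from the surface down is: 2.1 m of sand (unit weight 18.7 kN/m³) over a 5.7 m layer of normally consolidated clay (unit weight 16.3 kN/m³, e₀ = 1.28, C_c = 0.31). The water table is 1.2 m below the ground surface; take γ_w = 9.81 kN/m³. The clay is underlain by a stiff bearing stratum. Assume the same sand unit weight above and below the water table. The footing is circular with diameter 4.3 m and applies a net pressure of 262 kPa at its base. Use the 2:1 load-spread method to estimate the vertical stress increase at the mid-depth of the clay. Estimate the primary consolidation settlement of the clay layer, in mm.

S_c ≈ 259 mm

Mid-depth of clay below the ground surface: z = 2.1 + 5.7/2 = 4.95 m.
Total vertical stress at mid-clay: σ_v = 18.7×2.1 + 16.3×2.85 = 85.725 kPa.
Pore pressure: u = 9.81×(4.95 − 1.2) = 36.788 kPa.
Initial effective stress: σ'_0 = σ_v − u = 85.725 − 36.788 = 48.937 kPa.
Stress increase at mid-clay by the 2:1 spreading method:
Δσ ≈ qD²/(D+z)² = 262×4.3²/(4.3+4.95)² = 56.618 kPa
Final effective stress: σ'_f = σ'_0 + Δσ = 48.937 + 56.618 = 105.56 kPa.
Normally consolidated clay, so the full stress increment lies on the virgin compression line:
S_c = C_c·H/(1+e₀)·log₁₀(σ'_f/σ'_0) = 0.31×5.7/(1+1.28)×log₁₀(105.56/48.937)
    = 0.775 × 0.33386 = 0.2587 m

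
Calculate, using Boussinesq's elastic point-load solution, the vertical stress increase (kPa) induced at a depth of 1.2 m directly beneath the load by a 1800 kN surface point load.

Δσ_z ≈ 597 kPa

Boussinesq vertical stress below a point load on an elastic half-space:
Δσ_z = 3P/(2πz²) · [1 + (r/z)²]^(−5/2)
r/z = 0/1.2 = 0; [1+(r/z)²]^(−5/2) = 1.
Δσ_z = 3×1800/(2π×1.2²) × 1 = 596.83 × 1 = 596.8 kPa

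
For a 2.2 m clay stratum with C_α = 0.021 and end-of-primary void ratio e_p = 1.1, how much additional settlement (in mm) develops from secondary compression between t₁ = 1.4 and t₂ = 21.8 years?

S_s ≈ 26.2 mm

Secondary compression: S_s = C_α·H/(1+e_p)·log₁₀(t₂/t₁)
S_s = 0.021×2.2/(1+1.1)×log₁₀(21.8/1.4)
    = 0.022 × 1.192 = 0.02623 m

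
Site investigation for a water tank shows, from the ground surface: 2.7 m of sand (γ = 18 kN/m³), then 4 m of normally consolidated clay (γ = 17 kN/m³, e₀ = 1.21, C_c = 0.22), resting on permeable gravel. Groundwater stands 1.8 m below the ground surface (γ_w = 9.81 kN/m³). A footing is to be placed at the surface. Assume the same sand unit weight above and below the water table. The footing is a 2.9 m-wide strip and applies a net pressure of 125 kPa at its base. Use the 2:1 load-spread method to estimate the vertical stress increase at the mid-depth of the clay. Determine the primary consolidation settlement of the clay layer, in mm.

Mid-depth of clay below the ground surface: z = 2.7 + 4/2 = 4.7 m.
Total vertical stress at mid-clay: σ_v = 18×2.7 + 17×2 = 82.6 kPa.
Pore pressure: u = 9.81×(4.7 − 1.8) = 28.449 kPa.
Initial effective stress: σ'_0 = σ_v − u = 82.6 − 28.449 = 54.151 kPa.
Stress increase at mid-clay by the 2:1 spreading method:
Δσ = qB/(B+z) = 125×2.9/(2.9+4.7) = 47.697 kPa
Final effective stress: σ'_f = σ'_0 + Δσ = 54.151 + 47.697 = 101.85 kPa.
Normally consolidated clay, so the full stress increment lies on the virgin compression line:
S_c = C_c·H/(1+e₀)·log₁₀(σ'_f/σ'_0) = 0.22×4/(1+1.21)×log₁₀(101.85/54.151)
    = 0.39819 × 0.27435 = 0.1092 m

S_c ≈ 109 mm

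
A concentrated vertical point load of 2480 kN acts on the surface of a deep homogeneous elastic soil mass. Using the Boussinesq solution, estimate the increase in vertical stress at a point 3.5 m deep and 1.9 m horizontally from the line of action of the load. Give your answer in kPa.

Boussinesq vertical stress below a point load on an elastic half-space:
Δσ_z = 3P/(2πz²) · [1 + (r/z)²]^(−5/2)
r/z = 1.9/3.5 = 0.54286; [1+(r/z)²]^(−5/2) = 0.5243.
Δσ_z = 3×2480/(2π×3.5²) × 0.5243 = 96.662 × 0.5243 = 50.68 kPa

Δσ_z ≈ 50.7 kPa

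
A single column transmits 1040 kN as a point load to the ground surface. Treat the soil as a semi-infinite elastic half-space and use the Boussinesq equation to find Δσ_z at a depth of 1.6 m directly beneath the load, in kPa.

Boussinesq vertical stress below a point load on an elastic half-space:
Δσ_z = 3P/(2πz²) · [1 + (r/z)²]^(−5/2)
r/z = 0/1.6 = 0; [1+(r/z)²]^(−5/2) = 1.
Δσ_z = 3×1040/(2π×1.6²) × 1 = 193.97 × 1 = 194 kPa

Δσ_z ≈ 194 kPa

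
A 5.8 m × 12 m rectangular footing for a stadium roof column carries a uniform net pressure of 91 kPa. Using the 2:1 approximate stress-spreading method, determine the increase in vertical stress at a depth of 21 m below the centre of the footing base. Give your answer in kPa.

By the 2:1 method the load spreads at 1 horizontal : 2 vertical, so at depth z the loaded area has grown by z in each plan dimension:
Δσ = qBL/((B+z)(L+z)) = 91×5.8×12/((5.8+21)(12+21)) = 7.1615 kPa

Δσ_z ≈ 7.16 kPa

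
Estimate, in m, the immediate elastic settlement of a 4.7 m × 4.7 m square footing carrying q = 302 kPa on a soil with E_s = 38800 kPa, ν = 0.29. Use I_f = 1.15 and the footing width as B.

S_e ≈ 0.0385 m

Immediate (elastic) settlement: S_e = q·B·(1−ν²)/E_s · I_f.
S_e = 302 × 4.7 × (1 − 0.29²) / 38800 × 1.15
    = 302 × 4.7 × 0.9159 / 38800 × 1.15
    = 0.03853 m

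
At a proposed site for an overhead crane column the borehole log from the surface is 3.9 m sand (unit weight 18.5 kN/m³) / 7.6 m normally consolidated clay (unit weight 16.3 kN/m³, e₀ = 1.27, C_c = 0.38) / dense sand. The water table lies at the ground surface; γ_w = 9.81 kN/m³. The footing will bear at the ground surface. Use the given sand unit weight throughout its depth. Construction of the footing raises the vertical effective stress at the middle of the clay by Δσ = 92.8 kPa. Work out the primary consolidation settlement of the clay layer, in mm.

Mid-depth of clay below the ground surface: z = 3.9 + 7.6/2 = 7.7 m.
Total vertical stress at mid-clay: σ_v = 18.5×3.9 + 16.3×3.8 = 134.09 kPa.
Pore pressure: u = 9.81×(7.7 − 0) = 75.537 kPa.
Initial effective stress: σ'_0 = σ_v − u = 134.09 − 75.537 = 58.553 kPa.
Final effective stress: σ'_f = σ'_0 + Δσ = 58.553 + 92.8 = 151.35 kPa.
Normally consolidated clay, so the full stress increment lies on the virgin compression line:
S_c = C_c·H/(1+e₀)·log₁₀(σ'_f/σ'_0) = 0.38×7.6/(1+1.27)×log₁₀(151.35/58.553)
    = 1.2722 × 0.41243 = 0.5247 m

S_c ≈ 525 mm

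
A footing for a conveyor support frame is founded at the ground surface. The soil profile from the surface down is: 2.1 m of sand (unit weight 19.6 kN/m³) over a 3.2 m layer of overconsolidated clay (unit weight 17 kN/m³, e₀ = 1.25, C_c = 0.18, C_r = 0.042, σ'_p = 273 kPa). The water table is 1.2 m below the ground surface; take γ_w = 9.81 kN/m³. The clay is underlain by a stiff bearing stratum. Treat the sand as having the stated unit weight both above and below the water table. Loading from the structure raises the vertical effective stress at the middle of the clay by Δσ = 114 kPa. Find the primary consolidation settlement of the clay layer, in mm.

Mid-depth of clay below the ground surface: z = 2.1 + 3.2/2 = 3.7 m.
Total vertical stress at mid-clay: σ_v = 19.6×2.1 + 17×1.6 = 68.36 kPa.
Pore pressure: u = 9.81×(3.7 − 1.2) = 24.525 kPa.
Initial effective stress: σ'_0 = σ_v − u = 68.36 − 24.525 = 43.835 kPa.
Final effective stress: σ'_f = 43.835 + 114 = 157.84 kPa.
σ'_f = 157.84 ≤ σ'_p = 273 kPa, so the clay remains overconsolidated and only the recompression index applies:
S_c = C_r·H/(1+e₀)·log₁₀(σ'_f/σ'_0) = 0.042×3.2/2.25×log₁₀(157.84/43.835)
    = 0.059732 × 0.5564 = 0.03324 m

S_c ≈ 33.2 mm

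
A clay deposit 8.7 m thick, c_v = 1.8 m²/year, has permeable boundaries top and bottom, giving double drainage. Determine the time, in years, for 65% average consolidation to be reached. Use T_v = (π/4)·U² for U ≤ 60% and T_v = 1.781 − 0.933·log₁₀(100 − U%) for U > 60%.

t ≈ 3.58 years

Drainage path length: H_d = H/2 = 4.35 m (double drainage).
U > 60%: T_v = 1.781 − 0.933·log₁₀(100 − 65) = 0.34038.
t = T_v·H_d²/c_v = 0.34038×4.35²/1.8 = 3.578 years.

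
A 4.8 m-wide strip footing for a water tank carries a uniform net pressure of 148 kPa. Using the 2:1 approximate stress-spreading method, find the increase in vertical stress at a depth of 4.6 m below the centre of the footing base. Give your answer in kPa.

Δσ_z ≈ 75.6 kPa

By the 2:1 method the load spreads at 1 horizontal : 2 vertical, so at depth z the loaded area has grown by z in each plan dimension:
Δσ = qB/(B+z) = 148×4.8/(4.8+4.6) = 75.574 kPa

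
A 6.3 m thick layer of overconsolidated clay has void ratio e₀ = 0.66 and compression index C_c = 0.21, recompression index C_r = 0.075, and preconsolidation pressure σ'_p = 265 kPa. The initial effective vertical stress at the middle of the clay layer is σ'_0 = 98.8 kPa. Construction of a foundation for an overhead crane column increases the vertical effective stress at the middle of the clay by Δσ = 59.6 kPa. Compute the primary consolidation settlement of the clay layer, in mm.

S_c ≈ 58.4 mm

Final effective stress: σ'_f = 98.8 + 59.6 = 158.4 kPa.
σ'_f = 158.4 ≤ σ'_p = 265 kPa, so the clay remains overconsolidated and only the recompression index applies:
S_c = C_r·H/(1+e₀)·log₁₀(σ'_f/σ'_0) = 0.075×6.3/1.66×log₁₀(158.4/98.8)
    = 0.28464 × 0.205 = 0.05835 m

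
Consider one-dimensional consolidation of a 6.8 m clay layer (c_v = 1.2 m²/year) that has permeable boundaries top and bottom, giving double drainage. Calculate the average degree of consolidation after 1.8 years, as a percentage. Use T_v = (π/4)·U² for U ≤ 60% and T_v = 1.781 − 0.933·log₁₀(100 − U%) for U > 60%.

Drainage path length: H_d = H/2 = 3.4 m (double drainage).
T_v = c_v·t/H_d² = 1.2×1.8/3.4² = 0.18685.
T_v = 0.18685 corresponds to the U ≤ 60% branch:
U = √(4T_v/π) = 0.4878

U ≈ 48.8 %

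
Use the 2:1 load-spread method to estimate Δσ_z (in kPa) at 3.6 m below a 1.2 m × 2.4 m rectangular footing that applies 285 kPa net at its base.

Δσ_z ≈ 28.5 kPa

By the 2:1 method the load spreads at 1 horizontal : 2 vertical, so at depth z the loaded area has grown by z in each plan dimension:
Δσ = qBL/((B+z)(L+z)) = 285×1.2×2.4/((1.2+3.6)(2.4+3.6)) = 28.5 kPa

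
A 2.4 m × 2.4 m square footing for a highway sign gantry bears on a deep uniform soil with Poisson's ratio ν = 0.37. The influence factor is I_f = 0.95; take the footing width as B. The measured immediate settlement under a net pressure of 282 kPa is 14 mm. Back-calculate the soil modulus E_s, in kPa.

S_e = q·B·(1−ν²)/E_s · I_f  ⇒  E_s = q·B·(1−ν²)·I_f / S_e.
E_s = 282 × 2.4 × 0.8631 × 0.95 / 0.014 = 39640 kPa

E_s ≈ 39600 kPa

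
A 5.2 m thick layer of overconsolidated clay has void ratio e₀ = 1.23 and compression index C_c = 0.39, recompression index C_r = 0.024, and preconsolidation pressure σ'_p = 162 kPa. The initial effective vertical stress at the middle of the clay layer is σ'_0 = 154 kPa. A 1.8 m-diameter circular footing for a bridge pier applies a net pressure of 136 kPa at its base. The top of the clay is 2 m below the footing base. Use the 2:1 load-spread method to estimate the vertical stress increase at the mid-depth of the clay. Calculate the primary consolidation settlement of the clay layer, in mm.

S_c ≈ 7.9 mm

Mid-depth of clay below the footing base: z = 2 + 5.2/2 = 4.6 m.
Stress increase at mid-clay by the 2:1 spreading method:
Δσ ≈ qD²/(D+z)² = 136×1.8²/(1.8+4.6)² = 10.758 kPa
Final effective stress: σ'_f = 154 + 10.758 = 164.76 kPa.
σ'_f = 164.76 > σ'_p = 162 kPa, so the stress path crosses the preconsolidation pressure — recompression up to σ'_p, then virgin compression beyond:
S_c = H/(1+e₀)·[C_r·log₁₀(σ'_p/σ'_0) + C_c·log₁₀(σ'_f/σ'_p)]
    = 5.2/2.23 × [0.024×log₁₀(162/154) + 0.39×log₁₀(164.76/162)]
    = 2.3318 × [0.00052786 + 0.0028613] = 0.007903 m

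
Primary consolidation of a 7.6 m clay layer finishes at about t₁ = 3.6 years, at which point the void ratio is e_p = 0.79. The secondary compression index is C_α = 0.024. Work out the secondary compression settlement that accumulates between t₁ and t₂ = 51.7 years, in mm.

S_s ≈ 118 mm

Secondary compression: S_s = C_α·H/(1+e_p)·log₁₀(t₂/t₁)
S_s = 0.024×7.6/(1+0.79)×log₁₀(51.7/3.6)
    = 0.1019 × 1.157 = 0.1179 m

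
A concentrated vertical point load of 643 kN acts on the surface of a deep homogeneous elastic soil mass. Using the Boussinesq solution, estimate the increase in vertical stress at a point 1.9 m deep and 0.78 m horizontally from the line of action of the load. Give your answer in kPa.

Δσ_z ≈ 57.6 kPa

Boussinesq vertical stress below a point load on an elastic half-space:
Δσ_z = 3P/(2πz²) · [1 + (r/z)²]^(−5/2)
r/z = 0.78/1.9 = 0.41053; [1+(r/z)²]^(−5/2) = 0.67748.
Δσ_z = 3×643/(2π×1.9²) × 0.67748 = 85.044 × 0.67748 = 57.62 kPa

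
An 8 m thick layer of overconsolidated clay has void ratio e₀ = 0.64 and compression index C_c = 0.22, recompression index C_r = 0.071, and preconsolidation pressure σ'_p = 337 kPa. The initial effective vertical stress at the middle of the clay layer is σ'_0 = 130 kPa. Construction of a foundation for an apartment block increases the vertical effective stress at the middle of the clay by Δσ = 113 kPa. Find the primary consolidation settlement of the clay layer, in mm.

S_c ≈ 94.1 mm

Final effective stress: σ'_f = 130 + 113 = 243 kPa.
σ'_f = 243 ≤ σ'_p = 337 kPa, so the clay remains overconsolidated and only the recompression index applies:
S_c = C_r·H/(1+e₀)·log₁₀(σ'_f/σ'_0) = 0.071×8/1.64×log₁₀(243/130)
    = 0.34634 × 0.27166 = 0.09409 m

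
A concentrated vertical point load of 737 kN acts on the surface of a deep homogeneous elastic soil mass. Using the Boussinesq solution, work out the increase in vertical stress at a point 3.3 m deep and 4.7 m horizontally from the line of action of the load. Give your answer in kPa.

Δσ_z ≈ 2.02 kPa

Boussinesq vertical stress below a point load on an elastic half-space:
Δσ_z = 3P/(2πz²) · [1 + (r/z)²]^(−5/2)
r/z = 4.7/3.3 = 1.4242; [1+(r/z)²]^(−5/2) = 0.062653.
Δσ_z = 3×737/(2π×3.3²) × 0.062653 = 32.313 × 0.062653 = 2.025 kPa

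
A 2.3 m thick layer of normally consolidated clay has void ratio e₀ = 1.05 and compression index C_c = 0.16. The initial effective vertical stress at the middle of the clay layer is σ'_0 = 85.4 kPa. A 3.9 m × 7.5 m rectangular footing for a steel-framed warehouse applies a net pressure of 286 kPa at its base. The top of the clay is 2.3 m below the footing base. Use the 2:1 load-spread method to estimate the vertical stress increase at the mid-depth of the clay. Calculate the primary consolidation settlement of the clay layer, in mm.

Mid-depth of clay below the footing base: z = 2.3 + 2.3/2 = 3.45 m.
Stress increase at mid-clay by the 2:1 spreading method:
Δσ = qBL/((B+z)(L+z)) = 286×3.9×7.5/((3.9+3.45)(7.5+3.45)) = 103.94 kPa
Final effective stress: σ'_f = σ'_0 + Δσ = 85.4 + 103.94 = 189.34 kPa.
Normally consolidated clay, so the full stress increment lies on the virgin compression line:
S_c = C_c·H/(1+e₀)·log₁₀(σ'_f/σ'_0) = 0.16×2.3/(1+1.05)×log₁₀(189.34/85.4)
    = 0.17951 × 0.34578 = 0.06207 m

S_c ≈ 62.1 mm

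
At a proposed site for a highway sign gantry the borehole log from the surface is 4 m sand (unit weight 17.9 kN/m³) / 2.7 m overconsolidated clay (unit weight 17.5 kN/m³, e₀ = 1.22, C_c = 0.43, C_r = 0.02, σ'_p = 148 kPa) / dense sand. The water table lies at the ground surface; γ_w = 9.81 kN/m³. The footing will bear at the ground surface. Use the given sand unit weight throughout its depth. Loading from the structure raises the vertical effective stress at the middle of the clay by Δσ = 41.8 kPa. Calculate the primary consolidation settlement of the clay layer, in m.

Mid-depth of clay below the ground surface: z = 4 + 2.7/2 = 5.35 m.
Total vertical stress at mid-clay: σ_v = 17.9×4 + 17.5×1.35 = 95.225 kPa.
Pore pressure: u = 9.81×(5.35 − 0) = 52.483 kPa.
Initial effective stress: σ'_0 = σ_v − u = 95.225 − 52.483 = 42.742 kPa.
Final effective stress: σ'_f = 42.742 + 41.8 = 84.542 kPa.
σ'_f = 84.542 ≤ σ'_p = 148 kPa, so the clay remains overconsolidated and only the recompression index applies:
S_c = C_r·H/(1+e₀)·log₁₀(σ'_f/σ'_0) = 0.02×2.7/2.22×log₁₀(84.542/42.742)
    = 0.024324 × 0.29622 = 0.007205 m

S_c ≈ 0.00721 m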